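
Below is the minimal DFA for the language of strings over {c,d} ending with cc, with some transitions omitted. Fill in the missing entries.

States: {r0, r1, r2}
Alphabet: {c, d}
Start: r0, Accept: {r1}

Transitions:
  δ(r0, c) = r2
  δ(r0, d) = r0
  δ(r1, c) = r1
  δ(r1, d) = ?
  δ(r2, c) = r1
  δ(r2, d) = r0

From the language and accept set, identify what each state tracks — r0: last symbol not c; r1: two trailing c's; r2: one trailing c.
Each missing δ(q, a) is the state matching the new tracked value after reading a.
δ(r1, d) = r0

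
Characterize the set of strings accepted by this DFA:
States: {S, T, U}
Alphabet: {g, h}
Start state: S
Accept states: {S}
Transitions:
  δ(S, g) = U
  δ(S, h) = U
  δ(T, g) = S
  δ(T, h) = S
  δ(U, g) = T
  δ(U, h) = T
Testing a few strings:
  'g' → reject
  'hhh' → accept
  'hh' → reject
  'ghg' → accept
State roles: S=length ≡ 0 (mod 3); T=length ≡ 2 (mod 3); U=length ≡ 1 (mod 3)
All strings over {g,h} whose length is a multiple of 3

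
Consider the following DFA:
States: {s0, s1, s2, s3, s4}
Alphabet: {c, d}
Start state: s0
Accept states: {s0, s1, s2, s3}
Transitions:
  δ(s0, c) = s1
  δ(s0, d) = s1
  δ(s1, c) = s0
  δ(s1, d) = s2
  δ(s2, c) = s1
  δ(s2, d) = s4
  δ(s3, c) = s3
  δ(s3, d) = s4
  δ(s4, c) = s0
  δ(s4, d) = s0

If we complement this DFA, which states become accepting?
Complement accept states = All states \ Original accept states
= {s0, s1, s2, s3, s4} \ {s0, s1, s2, s3}
{s4}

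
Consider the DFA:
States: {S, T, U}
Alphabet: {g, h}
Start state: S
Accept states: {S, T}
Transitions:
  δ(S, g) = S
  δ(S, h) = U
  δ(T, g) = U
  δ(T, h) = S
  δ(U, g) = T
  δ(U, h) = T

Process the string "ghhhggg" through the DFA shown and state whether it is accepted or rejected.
Processing string "ghhhggg":
  S --g--> S
  S --h--> U
  U --h--> T
  T --h--> S
  S --g--> S
  S --g--> S
  S --g--> S
Final state: S
Accept states: {S, T}
Yes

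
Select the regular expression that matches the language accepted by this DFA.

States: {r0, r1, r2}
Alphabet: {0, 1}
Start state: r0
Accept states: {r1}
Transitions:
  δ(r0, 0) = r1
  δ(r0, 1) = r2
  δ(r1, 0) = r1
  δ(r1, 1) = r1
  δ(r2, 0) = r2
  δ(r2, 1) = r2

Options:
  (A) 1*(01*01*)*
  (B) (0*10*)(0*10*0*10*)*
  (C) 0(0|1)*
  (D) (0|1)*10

Check each option against the DFA on short strings; one disagreement eliminates an option:
  (A) 1*(01*01*)*: on ε the DFA stays in r0 and rejects (r0 ∉ Accept), but the regex matches it → eliminate
  (B) (0*10*)(0*10*0*10*)*: on '0' the DFA goes r0 → r1 and accepts (r1 ∈ Accept), but the regex does not match it → eliminate
  (C) 0(0|1)*: agrees with the DFA on every string of length ≤ 6
  (D) (0|1)*10: on '0' the DFA goes r0 → r1 and accepts (r1 ∈ Accept), but the regex does not match it → eliminate
Only (C) is consistent with the DFA.
(C) 0(0|1)*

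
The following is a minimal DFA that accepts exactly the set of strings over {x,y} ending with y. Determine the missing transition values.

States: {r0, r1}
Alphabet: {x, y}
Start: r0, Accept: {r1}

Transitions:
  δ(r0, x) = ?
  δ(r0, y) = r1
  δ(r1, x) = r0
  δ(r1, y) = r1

From the language and accept set, identify what each state tracks — r0: last symbol not y; r1: last symbol is y.
Each missing δ(q, a) is the state matching the new tracked value after reading a.
δ(r0, x) = r0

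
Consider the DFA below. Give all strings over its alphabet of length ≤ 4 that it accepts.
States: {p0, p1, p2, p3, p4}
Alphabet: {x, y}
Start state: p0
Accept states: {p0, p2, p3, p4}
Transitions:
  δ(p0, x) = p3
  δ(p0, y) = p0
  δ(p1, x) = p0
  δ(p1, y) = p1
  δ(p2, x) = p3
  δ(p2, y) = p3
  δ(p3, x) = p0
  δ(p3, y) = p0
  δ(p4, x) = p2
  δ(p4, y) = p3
ε, x, y, xx, xy, yx, yy, xxx, xxy, xyx, xyy, yxx, yxy, yyx, yyy, xxxx, xxxy, xxyx, xxyy, xyxx, xyxy, xyyx, xyyy, yxxx, yxxy, yxyx, yxyy, yyxx, yyxy, yyyx, yyyy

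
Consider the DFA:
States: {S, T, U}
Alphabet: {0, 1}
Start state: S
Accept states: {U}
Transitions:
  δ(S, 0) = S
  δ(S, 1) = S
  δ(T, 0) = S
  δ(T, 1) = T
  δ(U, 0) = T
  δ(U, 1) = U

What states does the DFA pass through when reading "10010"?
read '1': S → S
  read '0': S → S
  read '0': S → S
  read '1': S → S
  read '0': S → S
S -> S -> S -> S -> S -> S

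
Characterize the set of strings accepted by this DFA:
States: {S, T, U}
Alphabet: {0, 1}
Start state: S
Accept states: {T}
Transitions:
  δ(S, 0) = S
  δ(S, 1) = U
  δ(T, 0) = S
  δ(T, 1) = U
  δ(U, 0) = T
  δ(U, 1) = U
Testing a few strings:
  '11' → reject
  '0' → reject
  '1' → reject
  '1001' → reject
State roles: S=no suffix match; T=suffix is 10; U=one trailing 1
All binary strings ending with 10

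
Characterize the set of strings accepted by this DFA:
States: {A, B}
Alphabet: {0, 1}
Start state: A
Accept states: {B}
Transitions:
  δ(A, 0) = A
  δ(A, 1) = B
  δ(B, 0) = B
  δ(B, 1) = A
Testing a few strings:
  '0' → reject
  '10' → accept
  '110' → reject
  '100' → accept
State roles: A=even number of 1's so far; B=odd number of 1's so far
All binary strings with an odd number of 1's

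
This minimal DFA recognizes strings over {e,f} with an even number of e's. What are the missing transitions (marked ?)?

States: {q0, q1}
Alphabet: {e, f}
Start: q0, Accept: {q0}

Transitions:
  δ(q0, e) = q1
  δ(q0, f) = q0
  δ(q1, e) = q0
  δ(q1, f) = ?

From the language and accept set, identify what each state tracks — q0: even number of e's so far; q1: odd number of e's so far.
Each missing δ(q, a) is the state matching the new tracked value after reading a.
δ(q1, f) = q1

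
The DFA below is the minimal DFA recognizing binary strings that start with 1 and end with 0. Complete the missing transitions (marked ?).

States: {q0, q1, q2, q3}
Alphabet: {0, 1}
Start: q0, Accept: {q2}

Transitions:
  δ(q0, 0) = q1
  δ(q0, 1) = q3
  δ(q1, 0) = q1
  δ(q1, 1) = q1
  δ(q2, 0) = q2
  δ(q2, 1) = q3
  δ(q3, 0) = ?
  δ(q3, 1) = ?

From the language and accept set, identify what each state tracks — q0: no input read; q1: started with 0 (dead); q2: started with 1, last symbol 0; q3: started with 1, last symbol 1.
Each missing δ(q, a) is the state matching the new tracked value after reading a.
δ(q3, 0) = q2; δ(q3, 1) = q3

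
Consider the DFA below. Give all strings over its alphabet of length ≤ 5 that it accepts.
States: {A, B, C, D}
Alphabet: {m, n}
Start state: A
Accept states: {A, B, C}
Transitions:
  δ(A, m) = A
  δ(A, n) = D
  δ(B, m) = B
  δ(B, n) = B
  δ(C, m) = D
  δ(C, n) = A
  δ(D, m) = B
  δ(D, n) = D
ε, m, mm, nm, mmm, mnm, nmm, nmn, nnm, mmmm, mmnm, mnmm, mnmn, mnnm, nmmm, nmmn, nmnm, nmnn, nnmm, nnmn, nnnm, mmmmm, mmmnm, mmnmm, mmnmn, mmnnm, mnmmm, mnmmn, mnmnm, mnmnn, mnnmm, mnnmn, mnnnm, nmmmm, nmmmn, nmmnm, nmmnn, nmnmm, nmnmn, nmnnm, nmnnn, nnmmm, nnmmn, nnmnm, nnmnn, nnnmm, nnnmn, nnnnm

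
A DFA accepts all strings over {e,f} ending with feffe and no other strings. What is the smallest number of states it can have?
By Myhill–Nerode, count the distinguishable equivalence classes: 6 classes — one per longest suffix of the input that is a prefix of 'feffe' (lengths 0 through 5); only the length-5 class is accepting.
6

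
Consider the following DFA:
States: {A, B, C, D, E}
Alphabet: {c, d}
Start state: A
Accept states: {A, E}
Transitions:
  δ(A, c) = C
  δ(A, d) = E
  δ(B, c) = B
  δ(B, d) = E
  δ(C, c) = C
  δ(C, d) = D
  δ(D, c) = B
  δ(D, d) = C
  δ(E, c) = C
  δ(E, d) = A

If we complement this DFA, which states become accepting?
Complement accept states = All states \ Original accept states
= {A, B, C, D, E} \ {A, E}
{B, C, D}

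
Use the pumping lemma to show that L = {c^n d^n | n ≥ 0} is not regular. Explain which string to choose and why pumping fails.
Assume L is regular with pumping length p. Idea: pumping the c-block changes the count balance.
Choose s = c^p d^p (length 2p ≥ p). By the pumping lemma, s = xyz with |xy| ≤ p, |y| > 0. So y = c^k for some k > 0 (since xy is entirely within the c's). Pumping gives xy²z = c^(p+k) d^p, which is not in L since p+k ≠ p.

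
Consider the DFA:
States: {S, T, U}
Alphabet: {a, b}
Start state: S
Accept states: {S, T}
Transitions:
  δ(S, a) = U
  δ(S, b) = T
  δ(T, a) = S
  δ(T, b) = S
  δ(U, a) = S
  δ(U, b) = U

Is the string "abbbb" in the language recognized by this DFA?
Processing string "abbbb":
  S --a--> U
  U --b--> U
  U --b--> U
  U --b--> U
  U --b--> U
Final state: U
Accept states: {S, T}
No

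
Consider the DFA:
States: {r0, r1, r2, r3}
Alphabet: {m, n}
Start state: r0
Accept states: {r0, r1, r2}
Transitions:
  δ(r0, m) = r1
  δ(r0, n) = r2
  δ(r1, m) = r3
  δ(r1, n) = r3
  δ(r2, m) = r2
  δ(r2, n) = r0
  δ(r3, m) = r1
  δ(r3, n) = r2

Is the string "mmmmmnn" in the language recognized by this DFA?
Processing string "mmmmmnn":
  r0 --m--> r1
  r1 --m--> r3
  r3 --m--> r1
  r1 --m--> r3
  r3 --m--> r1
  r1 --n--> r3
  r3 --n--> r2
Final state: r2
Accept states: {r0, r1, r2}
Yes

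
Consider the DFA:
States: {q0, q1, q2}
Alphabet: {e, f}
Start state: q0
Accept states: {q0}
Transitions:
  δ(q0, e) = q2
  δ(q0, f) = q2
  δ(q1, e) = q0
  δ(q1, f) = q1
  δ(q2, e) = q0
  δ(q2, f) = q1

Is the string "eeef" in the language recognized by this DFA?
Processing string "eeef":
  q0 --e--> q2
  q2 --e--> q0
  q0 --e--> q2
  q2 --f--> q1
Final state: q1
Accept states: {q0}
No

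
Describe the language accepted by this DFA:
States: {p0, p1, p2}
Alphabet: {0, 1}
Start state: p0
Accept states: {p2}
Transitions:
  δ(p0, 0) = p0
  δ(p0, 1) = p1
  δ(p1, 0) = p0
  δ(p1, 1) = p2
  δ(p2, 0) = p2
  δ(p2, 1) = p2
Testing a few strings:
  '000' → reject
  '0' → reject
  '1111' → accept
  '001' → reject
State roles: p0=no progress toward 11; p1=one trailing 1; p2=substring 11 seen
All binary strings containing the substring 11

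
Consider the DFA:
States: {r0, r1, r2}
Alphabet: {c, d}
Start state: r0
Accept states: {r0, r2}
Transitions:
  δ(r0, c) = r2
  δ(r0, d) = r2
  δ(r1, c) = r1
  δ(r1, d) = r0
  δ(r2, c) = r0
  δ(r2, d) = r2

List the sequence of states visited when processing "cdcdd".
read 'c': r0 → r2
  read 'd': r2 → r2
  read 'c': r2 → r0
  read 'd': r0 → r2
  read 'd': r2 → r2
r0 -> r2 -> r2 -> r0 -> r2 -> r2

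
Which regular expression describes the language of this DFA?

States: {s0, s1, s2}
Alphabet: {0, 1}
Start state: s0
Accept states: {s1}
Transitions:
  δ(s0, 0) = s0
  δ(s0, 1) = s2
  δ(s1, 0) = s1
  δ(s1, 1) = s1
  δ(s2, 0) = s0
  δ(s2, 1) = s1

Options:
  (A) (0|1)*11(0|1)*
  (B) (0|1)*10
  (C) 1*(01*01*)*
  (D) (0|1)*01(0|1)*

Check each option against the DFA on short strings; one disagreement eliminates an option:
  (A) (0|1)*11(0|1)*: agrees with the DFA on every string of length ≤ 6
  (B) (0|1)*10: on '10' the DFA goes s0 → s2 → s0 and rejects (s0 ∉ Accept), but the regex matches it → eliminate
  (C) 1*(01*01*)*: on ε the DFA stays in s0 and rejects (s0 ∉ Accept), but the regex matches it → eliminate
  (D) (0|1)*01(0|1)*: on '01' the DFA goes s0 → s0 → s2 and rejects (s2 ∉ Accept), but the regex matches it → eliminate
Only (A) is consistent with the DFA.
(A) (0|1)*11(0|1)*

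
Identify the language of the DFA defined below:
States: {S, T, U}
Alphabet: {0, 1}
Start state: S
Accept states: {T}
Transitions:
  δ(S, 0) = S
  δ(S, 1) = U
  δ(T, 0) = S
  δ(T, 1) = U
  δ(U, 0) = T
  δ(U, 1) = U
Testing a few strings:
  '0111' → reject
  '0' → reject
  '00' → reject
  '011' → reject
State roles: S=no suffix match; T=suffix is 10; U=one trailing 1
All binary strings ending with 10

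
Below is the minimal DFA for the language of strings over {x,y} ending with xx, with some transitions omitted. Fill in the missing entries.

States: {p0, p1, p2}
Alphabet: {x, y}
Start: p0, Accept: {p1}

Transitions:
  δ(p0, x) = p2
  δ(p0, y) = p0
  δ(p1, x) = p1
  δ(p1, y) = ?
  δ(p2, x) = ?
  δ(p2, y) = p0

From the language and accept set, identify what each state tracks — p0: last symbol not x; p1: two trailing x's; p2: one trailing x.
Each missing δ(q, a) is the state matching the new tracked value after reading a.
δ(p1, y) = p0; δ(p2, x) = p1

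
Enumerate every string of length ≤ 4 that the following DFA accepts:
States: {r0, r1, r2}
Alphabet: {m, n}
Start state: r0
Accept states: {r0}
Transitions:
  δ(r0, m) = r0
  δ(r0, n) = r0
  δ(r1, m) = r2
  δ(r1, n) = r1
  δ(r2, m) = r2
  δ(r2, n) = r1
ε, m, n, mm, mn, nm, nn, mmm, mmn, mnm, mnn, nmm, nmn, nnm, nnn, mmmm, mmmn, mmnm, mmnn, mnmm, mnmn, mnnm, mnnn, nmmm, nmmn, nmnm, nmnn, nnmm, nnmn, nnnm, nnnn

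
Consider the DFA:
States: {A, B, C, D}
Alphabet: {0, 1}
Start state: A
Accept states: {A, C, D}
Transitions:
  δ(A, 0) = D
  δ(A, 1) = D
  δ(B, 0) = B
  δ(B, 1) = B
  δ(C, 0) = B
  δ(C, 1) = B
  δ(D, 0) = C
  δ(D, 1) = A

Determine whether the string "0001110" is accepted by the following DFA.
Processing string "0001110":
  A --0--> D
  D --0--> C
  C --0--> B
  B --1--> B
  B --1--> B
  B --1--> B
  B --0--> B
Final state: B
Accept states: {A, C, D}
No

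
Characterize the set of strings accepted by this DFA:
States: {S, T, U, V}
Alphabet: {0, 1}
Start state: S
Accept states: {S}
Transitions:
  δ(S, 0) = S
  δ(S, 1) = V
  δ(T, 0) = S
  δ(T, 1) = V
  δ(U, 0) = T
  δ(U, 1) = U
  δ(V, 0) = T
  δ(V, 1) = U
Testing a few strings:
  '010' → reject
  '01' → reject
  '1011' → reject
  '11' → reject
State roles: S=value ≡ 0 (mod 4); T=value ≡ 2 (mod 4); U=value ≡ 3 (mod 4); V=value ≡ 1 (mod 4)
All binary strings representing a multiple of 4 (read in base 2; leading zeros allowed and ε counts as 0)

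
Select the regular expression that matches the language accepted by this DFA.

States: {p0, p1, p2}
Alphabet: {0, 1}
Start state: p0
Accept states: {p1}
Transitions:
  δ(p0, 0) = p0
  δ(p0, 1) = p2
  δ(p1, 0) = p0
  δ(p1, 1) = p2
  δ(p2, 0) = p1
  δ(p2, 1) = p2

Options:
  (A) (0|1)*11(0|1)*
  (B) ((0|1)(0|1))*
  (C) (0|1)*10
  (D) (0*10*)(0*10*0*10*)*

Check each option against the DFA on short strings; one disagreement eliminates an option:
  (A) (0|1)*11(0|1)*: on '10' the DFA goes p0 → p2 → p1 and accepts (p1 ∈ Accept), but the regex does not match it → eliminate
  (B) ((0|1)(0|1))*: on ε the DFA stays in p0 and rejects (p0 ∉ Accept), but the regex matches it → eliminate
  (C) (0|1)*10: agrees with the DFA on every string of length ≤ 6
  (D) (0*10*)(0*10*0*10*)*: on '1' the DFA goes p0 → p2 and rejects (p2 ∉ Accept), but the regex matches it → eliminate
Only (C) is consistent with the DFA.
(C) (0|1)*10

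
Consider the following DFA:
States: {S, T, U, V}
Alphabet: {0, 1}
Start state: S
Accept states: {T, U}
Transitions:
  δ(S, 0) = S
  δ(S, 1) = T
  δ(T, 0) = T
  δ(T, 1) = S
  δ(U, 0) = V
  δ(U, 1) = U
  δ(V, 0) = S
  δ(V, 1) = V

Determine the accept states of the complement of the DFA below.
Complement accept states = All states \ Original accept states
= {S, T, U, V} \ {T, U}
{S, V}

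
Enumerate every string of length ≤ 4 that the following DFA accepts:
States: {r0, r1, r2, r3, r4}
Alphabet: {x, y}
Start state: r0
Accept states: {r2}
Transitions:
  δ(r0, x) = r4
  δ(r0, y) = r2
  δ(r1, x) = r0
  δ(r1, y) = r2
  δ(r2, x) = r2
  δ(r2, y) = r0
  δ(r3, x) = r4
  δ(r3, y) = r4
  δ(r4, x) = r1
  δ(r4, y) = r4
y, yx, xxy, yxx, yyy, xxxy, xxyx, xyxy, yxxx, yxyy, yyyx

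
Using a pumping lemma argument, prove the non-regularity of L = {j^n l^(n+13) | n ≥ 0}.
Assume L is regular with pumping length p. Idea: pumping the j-block breaks the fixed offset of 13.
Choose s = j^p l^(p+13) ∈ L. By the pumping lemma, s = xyz with |xy| ≤ p, |y| > 0, so y = j^k with k ≥ 1. Then xy²z = j^(p+k) l^(p+13). For this to be in L we would need p+13 = (p+k)+13, i.e. k = 0, contradicting k ≥ 1. So xy²z ∉ L.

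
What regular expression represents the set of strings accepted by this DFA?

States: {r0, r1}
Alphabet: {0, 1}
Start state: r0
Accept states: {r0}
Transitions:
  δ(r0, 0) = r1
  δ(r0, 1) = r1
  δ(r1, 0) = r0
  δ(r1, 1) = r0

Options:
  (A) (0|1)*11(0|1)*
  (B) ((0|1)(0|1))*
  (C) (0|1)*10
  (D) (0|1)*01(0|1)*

Check each option against the DFA on short strings; one disagreement eliminates an option:
  (A) (0|1)*11(0|1)*: on ε the DFA stays in r0 and accepts (r0 ∈ Accept), but the regex does not match it → eliminate
  (B) ((0|1)(0|1))*: agrees with the DFA on every string of length ≤ 6
  (C) (0|1)*10: on ε the DFA stays in r0 and accepts (r0 ∈ Accept), but the regex does not match it → eliminate
  (D) (0|1)*01(0|1)*: on ε the DFA stays in r0 and accepts (r0 ∈ Accept), but the regex does not match it → eliminate
Only (B) is consistent with the DFA.
(B) ((0|1)(0|1))*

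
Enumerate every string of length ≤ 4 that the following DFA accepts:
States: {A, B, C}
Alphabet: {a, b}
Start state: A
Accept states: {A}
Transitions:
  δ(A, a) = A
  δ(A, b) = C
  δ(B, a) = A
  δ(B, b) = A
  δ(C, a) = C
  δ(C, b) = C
ε, a, aa, aaa, aaaa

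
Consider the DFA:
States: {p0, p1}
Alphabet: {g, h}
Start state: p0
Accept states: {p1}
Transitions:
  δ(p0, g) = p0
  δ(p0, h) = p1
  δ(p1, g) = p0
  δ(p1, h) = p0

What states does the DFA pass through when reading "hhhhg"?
read 'h': p0 → p1
  read 'h': p1 → p0
  read 'h': p0 → p1
  read 'h': p1 → p0
  read 'g': p0 → p0
p0 -> p1 -> p0 -> p1 -> p0 -> p0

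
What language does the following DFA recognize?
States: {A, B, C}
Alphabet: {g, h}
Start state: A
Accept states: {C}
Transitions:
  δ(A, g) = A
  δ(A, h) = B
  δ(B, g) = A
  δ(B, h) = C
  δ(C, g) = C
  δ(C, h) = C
Testing a few strings:
  'h' → reject
  'hg' → reject
  'hhg' → accept
  'gh' → reject
State roles: A=no progress toward hh; B=one trailing h; C=substring hh seen
All strings over {g,h} containing the substring hh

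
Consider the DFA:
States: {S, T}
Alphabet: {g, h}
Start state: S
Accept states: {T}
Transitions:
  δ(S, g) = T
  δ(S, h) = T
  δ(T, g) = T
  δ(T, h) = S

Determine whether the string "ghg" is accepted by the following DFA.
Processing string "ghg":
  S --g--> T
  T --h--> S
  S --g--> T
Final state: T
Accept states: {T}
Yes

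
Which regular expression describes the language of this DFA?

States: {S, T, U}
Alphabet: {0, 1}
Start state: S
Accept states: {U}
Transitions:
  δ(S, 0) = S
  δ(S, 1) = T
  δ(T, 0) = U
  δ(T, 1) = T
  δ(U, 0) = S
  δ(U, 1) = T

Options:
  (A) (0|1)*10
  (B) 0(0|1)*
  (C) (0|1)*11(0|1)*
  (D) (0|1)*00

Check each option against the DFA on short strings; one disagreement eliminates an option:
  (A) (0|1)*10: agrees with the DFA on every string of length ≤ 6
  (B) 0(0|1)*: on '0' the DFA goes S → S and rejects (S ∉ Accept), but the regex matches it → eliminate
  (C) (0|1)*11(0|1)*: on '10' the DFA goes S → T → U and accepts (U ∈ Accept), but the regex does not match it → eliminate
  (D) (0|1)*00: on '00' the DFA goes S → S → S and rejects (S ∉ Accept), but the regex matches it → eliminate
Only (A) is consistent with the DFA.
(A) (0|1)*10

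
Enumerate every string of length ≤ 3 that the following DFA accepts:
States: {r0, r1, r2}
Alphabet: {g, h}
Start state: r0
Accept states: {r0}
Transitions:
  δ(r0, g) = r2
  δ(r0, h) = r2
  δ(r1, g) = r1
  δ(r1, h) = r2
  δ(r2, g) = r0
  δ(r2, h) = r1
ε, gg, hg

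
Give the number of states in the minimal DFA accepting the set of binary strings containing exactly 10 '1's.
By Myhill–Nerode, count the distinguishable equivalence classes: 12 classes — having seen 0, 1, …, 10, or >10 copies of '1'; the count-10 class is the only accepting one and >10 is dead.
12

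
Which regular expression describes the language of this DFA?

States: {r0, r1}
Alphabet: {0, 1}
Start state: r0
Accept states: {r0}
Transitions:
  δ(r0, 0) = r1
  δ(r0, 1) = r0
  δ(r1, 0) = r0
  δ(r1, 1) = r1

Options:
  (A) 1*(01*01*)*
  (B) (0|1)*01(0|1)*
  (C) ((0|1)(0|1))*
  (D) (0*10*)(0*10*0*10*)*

Check each option against the DFA on short strings; one disagreement eliminates an option:
  (A) 1*(01*01*)*: agrees with the DFA on every string of length ≤ 6
  (B) (0|1)*01(0|1)*: on ε the DFA stays in r0 and accepts (r0 ∈ Accept), but the regex does not match it → eliminate
  (C) ((0|1)(0|1))*: on '1' the DFA goes r0 → r0 and accepts (r0 ∈ Accept), but the regex does not match it → eliminate
  (D) (0*10*)(0*10*0*10*)*: on ε the DFA stays in r0 and accepts (r0 ∈ Accept), but the regex does not match it → eliminate
Only (A) is consistent with the DFA.
(A) 1*(01*01*)*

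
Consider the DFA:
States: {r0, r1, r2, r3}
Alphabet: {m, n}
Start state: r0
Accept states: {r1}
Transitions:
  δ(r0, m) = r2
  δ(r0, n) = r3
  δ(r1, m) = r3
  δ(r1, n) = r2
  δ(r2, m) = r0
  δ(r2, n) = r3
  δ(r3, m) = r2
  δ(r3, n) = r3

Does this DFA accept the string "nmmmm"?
Processing string "nmmmm":
  r0 --n--> r3
  r3 --m--> r2
  r2 --m--> r0
  r0 --m--> r2
  r2 --m--> r0
Final state: r0
Accept states: {r1}
No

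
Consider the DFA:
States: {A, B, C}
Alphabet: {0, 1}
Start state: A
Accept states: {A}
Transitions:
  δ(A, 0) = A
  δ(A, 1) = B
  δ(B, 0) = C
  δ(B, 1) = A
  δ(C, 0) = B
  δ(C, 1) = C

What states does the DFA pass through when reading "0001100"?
read '0': A → A
  read '0': A → A
  read '0': A → A
  read '1': A → B
  read '1': B → A
  read '0': A → A
  read '0': A → A
A -> A -> A -> A -> B -> A -> A -> A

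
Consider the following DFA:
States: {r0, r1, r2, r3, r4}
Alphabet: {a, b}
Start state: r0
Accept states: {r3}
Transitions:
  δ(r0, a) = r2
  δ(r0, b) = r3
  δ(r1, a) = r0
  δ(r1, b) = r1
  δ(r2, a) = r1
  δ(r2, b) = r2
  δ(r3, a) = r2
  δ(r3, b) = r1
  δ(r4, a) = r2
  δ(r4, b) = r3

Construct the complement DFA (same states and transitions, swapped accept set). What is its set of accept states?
Complement accept states = All states \ Original accept states
= {r0, r1, r2, r3, r4} \ {r3}
{r0, r1, r2, r4}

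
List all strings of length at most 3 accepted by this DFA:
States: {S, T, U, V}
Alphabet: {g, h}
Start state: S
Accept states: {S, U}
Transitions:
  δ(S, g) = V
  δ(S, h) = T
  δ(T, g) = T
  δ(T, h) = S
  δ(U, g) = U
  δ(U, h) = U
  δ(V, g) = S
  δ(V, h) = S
ε, gg, gh, hh, hgh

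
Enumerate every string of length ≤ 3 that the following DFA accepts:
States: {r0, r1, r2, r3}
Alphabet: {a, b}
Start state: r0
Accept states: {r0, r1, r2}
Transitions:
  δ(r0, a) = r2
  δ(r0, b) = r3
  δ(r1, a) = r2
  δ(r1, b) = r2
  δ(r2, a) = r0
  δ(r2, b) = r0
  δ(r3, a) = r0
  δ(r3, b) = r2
ε, a, aa, ab, ba, bb, aaa, aba, baa, bba, bbb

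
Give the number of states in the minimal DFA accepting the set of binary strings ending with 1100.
By Myhill–Nerode, count the distinguishable equivalence classes: 5 classes — one per longest suffix of the input that is a prefix of '1100' (lengths 0 through 4); only the length-4 class is accepting.
5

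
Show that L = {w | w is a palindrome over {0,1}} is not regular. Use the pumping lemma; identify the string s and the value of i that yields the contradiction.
Assume L is regular with pumping length p. Idea: pumping the leading 0-block breaks the symmetry.
Choose s = 0^p 1 0^p (a palindrome of length 2p+1 ≥ p). By the pumping lemma, s = xyz with |xy| ≤ p, |y| > 0, so y = 0^k with k > 0 (xy lies entirely in the first 0^p). Then xy²z = 0^(p+k) 1 0^p, which is not a palindrome since p+k ≠ p.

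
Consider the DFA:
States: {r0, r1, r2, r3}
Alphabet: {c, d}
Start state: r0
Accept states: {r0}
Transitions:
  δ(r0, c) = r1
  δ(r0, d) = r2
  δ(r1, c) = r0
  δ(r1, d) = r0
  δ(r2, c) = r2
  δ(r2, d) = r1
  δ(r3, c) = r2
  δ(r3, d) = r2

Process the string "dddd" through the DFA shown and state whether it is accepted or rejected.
Processing string "dddd":
  r0 --d--> r2
  r2 --d--> r1
  r1 --d--> r0
  r0 --d--> r2
Final state: r2
Accept states: {r0}
No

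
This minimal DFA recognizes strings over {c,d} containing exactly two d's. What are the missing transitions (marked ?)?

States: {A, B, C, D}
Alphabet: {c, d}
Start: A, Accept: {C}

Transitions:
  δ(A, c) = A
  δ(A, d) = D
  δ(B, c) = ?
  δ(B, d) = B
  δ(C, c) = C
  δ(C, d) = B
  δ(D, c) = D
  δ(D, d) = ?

From the language and accept set, identify what each state tracks — A: zero d's; B: ≥ three d's (dead); C: two d's; D: one d.
Each missing δ(q, a) is the state matching the new tracked value after reading a.
δ(B, c) = B; δ(D, d) = C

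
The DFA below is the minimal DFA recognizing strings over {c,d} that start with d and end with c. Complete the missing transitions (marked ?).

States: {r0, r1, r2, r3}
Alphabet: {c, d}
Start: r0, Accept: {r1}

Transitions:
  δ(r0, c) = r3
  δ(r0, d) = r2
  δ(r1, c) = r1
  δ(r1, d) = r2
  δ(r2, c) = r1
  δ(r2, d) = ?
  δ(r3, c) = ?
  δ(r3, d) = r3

From the language and accept set, identify what each state tracks — r0: no input read; r1: started with d, last symbol c; r2: started with d, last symbol d; r3: started with c (dead).
Each missing δ(q, a) is the state matching the new tracked value after reading a.
δ(r2, d) = r2; δ(r3, c) = r3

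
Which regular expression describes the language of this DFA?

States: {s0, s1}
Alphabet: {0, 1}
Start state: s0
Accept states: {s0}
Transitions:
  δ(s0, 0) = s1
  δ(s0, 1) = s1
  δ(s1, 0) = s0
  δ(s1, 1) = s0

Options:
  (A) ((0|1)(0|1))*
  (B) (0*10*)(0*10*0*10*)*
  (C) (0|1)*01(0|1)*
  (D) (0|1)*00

Check each option against the DFA on short strings; one disagreement eliminates an option:
  (A) ((0|1)(0|1))*: agrees with the DFA on every string of length ≤ 6
  (B) (0*10*)(0*10*0*10*)*: on ε the DFA stays in s0 and accepts (s0 ∈ Accept), but the regex does not match it → eliminate
  (C) (0|1)*01(0|1)*: on ε the DFA stays in s0 and accepts (s0 ∈ Accept), but the regex does not match it → eliminate
  (D) (0|1)*00: on ε the DFA stays in s0 and accepts (s0 ∈ Accept), but the regex does not match it → eliminate
Only (A) is consistent with the DFA.
(A) ((0|1)(0|1))*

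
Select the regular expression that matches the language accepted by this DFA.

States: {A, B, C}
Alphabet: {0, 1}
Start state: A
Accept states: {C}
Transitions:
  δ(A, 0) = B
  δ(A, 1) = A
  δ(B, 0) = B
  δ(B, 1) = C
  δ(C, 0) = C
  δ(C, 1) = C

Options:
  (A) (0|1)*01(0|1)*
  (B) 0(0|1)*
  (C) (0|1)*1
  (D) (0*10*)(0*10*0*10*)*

Check each option against the DFA on short strings; one disagreement eliminates an option:
  (A) (0|1)*01(0|1)*: agrees with the DFA on every string of length ≤ 6
  (B) 0(0|1)*: on '0' the DFA goes A → B and rejects (B ∉ Accept), but the regex matches it → eliminate
  (C) (0|1)*1: on '1' the DFA goes A → A and rejects (A ∉ Accept), but the regex matches it → eliminate
  (D) (0*10*)(0*10*0*10*)*: on '1' the DFA goes A → A and rejects (A ∉ Accept), but the regex matches it → eliminate
Only (A) is consistent with the DFA.
(A) (0|1)*01(0|1)*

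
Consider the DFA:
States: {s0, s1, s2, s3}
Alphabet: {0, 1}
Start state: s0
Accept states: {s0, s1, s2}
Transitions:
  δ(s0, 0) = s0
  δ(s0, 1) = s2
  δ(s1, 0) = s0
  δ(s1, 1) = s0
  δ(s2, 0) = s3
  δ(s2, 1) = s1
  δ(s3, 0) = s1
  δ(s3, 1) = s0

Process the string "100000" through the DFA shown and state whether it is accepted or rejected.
Processing string "100000":
  s0 --1--> s2
  s2 --0--> s3
  s3 --0--> s1
  s1 --0--> s0
  s0 --0--> s0
  s0 --0--> s0
Final state: s0
Accept states: {s0, s1, s2}
Yes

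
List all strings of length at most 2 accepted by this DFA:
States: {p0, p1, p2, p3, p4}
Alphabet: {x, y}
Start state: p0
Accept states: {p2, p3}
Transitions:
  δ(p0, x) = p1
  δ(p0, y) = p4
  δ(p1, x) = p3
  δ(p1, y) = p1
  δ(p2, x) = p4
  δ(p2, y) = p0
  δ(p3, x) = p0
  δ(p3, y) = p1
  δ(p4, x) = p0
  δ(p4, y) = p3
xx, yy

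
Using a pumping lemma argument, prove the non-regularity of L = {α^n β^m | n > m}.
Assume L is regular with pumping length p. Idea: pumping down the α-block drops the α-count to at most the β-count.
Choose s = α^(p+1) β^p ∈ L (|s| = 2p+1 ≥ p). By the pumping lemma, s = xyz with |xy| ≤ p, |y| > 0, so y = α^k with k ≥ 1. Take i = 0: xz = α^(p+1−k) β^p. Since k ≥ 1, p+1−k ≤ p, so the number of α's is no longer strictly greater than the number of β's, hence xz ∉ L.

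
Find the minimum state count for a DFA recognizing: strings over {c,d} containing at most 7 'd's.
By Myhill–Nerode, count the distinguishable equivalence classes: 9 classes — having seen 0, 1, …, 7, or >7 copies of 'd'; counts 0 through 7 are accepting and >7 is dead.
9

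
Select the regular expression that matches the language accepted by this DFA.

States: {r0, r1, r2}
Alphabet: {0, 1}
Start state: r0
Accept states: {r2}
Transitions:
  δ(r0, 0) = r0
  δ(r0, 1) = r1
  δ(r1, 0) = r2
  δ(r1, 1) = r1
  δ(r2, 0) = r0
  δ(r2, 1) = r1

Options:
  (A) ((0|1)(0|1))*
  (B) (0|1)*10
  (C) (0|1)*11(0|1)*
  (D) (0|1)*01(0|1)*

Check each option against the DFA on short strings; one disagreement eliminates an option:
  (A) ((0|1)(0|1))*: on ε the DFA stays in r0 and rejects (r0 ∉ Accept), but the regex matches it → eliminate
  (B) (0|1)*10: agrees with the DFA on every string of length ≤ 6
  (C) (0|1)*11(0|1)*: on '10' the DFA goes r0 → r1 → r2 and accepts (r2 ∈ Accept), but the regex does not match it → eliminate
  (D) (0|1)*01(0|1)*: on '01' the DFA goes r0 → r0 → r1 and rejects (r1 ∉ Accept), but the regex matches it → eliminate
Only (B) is consistent with the DFA.
(B) (0|1)*10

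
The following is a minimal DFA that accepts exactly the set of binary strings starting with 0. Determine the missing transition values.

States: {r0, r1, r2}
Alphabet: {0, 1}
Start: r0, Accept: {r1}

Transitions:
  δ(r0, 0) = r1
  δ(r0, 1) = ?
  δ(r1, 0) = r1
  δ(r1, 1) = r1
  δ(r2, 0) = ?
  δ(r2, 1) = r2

From the language and accept set, identify what each state tracks — r0: no input read; r1: started with 0; r2: started with 1 (dead).
Each missing δ(q, a) is the state matching the new tracked value after reading a.
δ(r0, 1) = r2; δ(r2, 0) = r2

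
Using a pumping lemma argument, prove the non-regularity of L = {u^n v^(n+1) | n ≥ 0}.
Assume L is regular with pumping length p. Idea: pumping the u-block breaks the fixed offset of 1.
Choose s = u^p v^(p+1) ∈ L. By the pumping lemma, s = xyz with |xy| ≤ p, |y| > 0, so y = u^k with k ≥ 1. Then xy²z = u^(p+k) v^(p+1). For this to be in L we would need p+1 = (p+k)+1, i.e. k = 0, contradicting k ≥ 1. So xy²z ∉ L.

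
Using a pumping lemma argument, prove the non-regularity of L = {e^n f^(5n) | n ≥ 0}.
Assume L is regular with pumping length p. Idea: pumping the e-block breaks the 1:5 ratio.
Choose s = e^p f^(5p) (length 6p ≥ p). By the pumping lemma, s = xyz with |xy| ≤ p, |y| > 0, so y = e^k with k ≥ 1. Then xy²z = e^(p+k) f^(5p). For this to be in L we would need 5p = 5(p+k), i.e. 5k = 0, contradicting k ≥ 1. So xy²z ∉ L.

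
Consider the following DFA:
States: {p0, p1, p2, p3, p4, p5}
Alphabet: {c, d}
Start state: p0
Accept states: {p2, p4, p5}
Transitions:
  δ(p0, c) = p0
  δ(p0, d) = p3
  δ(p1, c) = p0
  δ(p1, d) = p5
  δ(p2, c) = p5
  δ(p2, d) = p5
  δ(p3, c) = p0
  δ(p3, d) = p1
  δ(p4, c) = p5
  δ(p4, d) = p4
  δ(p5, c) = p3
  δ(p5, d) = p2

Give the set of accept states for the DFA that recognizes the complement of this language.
Complement accept states = All states \ Original accept states
= {p0, p1, p2, p3, p4, p5} \ {p2, p4, p5}
{p0, p1, p3}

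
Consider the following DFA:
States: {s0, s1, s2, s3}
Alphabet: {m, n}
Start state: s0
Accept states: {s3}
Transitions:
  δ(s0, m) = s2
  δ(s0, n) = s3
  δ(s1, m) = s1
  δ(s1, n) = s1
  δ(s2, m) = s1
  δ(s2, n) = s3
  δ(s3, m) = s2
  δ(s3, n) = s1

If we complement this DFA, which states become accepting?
Complement accept states = All states \ Original accept states
= {s0, s1, s2, s3} \ {s3}
{s0, s1, s2}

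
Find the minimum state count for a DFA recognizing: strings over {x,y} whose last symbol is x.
By Myhill–Nerode, count the distinguishable equivalence classes: 2^1 = 2 classes — the DFA must remember the last 1 symbol read; every pair of distinct length-1 suffixes is distinguishable by some continuation.
2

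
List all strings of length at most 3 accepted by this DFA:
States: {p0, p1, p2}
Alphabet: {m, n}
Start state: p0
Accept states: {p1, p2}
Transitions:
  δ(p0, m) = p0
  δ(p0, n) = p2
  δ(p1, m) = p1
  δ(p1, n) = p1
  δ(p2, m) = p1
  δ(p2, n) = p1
n, mn, nm, nn, mmn, mnm, mnn, nmm, nmn, nnm, nnn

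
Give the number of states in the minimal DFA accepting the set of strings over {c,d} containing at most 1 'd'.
By Myhill–Nerode, count the distinguishable equivalence classes: 3 classes — having seen 0, 1, or >1 copies of 'd'; counts 0 through 1 are accepting and >1 is dead.
3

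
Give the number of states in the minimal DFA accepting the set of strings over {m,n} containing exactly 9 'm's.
By Myhill–Nerode, count the distinguishable equivalence classes: 11 classes — having seen 0, 1, …, 9, or >9 copies of 'm'; the count-9 class is the only accepting one and >9 is dead.
11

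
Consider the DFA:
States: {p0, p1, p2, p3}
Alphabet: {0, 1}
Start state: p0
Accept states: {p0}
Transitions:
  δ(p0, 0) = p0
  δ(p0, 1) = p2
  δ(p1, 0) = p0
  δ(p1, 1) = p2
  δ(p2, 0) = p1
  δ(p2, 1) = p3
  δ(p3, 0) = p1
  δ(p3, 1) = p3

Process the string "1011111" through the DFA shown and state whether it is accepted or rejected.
Processing string "1011111":
  p0 --1--> p2
  p2 --0--> p1
  p1 --1--> p2
  p2 --1--> p3
  p3 --1--> p3
  p3 --1--> p3
  p3 --1--> p3
Final state: p3
Accept states: {p0}
No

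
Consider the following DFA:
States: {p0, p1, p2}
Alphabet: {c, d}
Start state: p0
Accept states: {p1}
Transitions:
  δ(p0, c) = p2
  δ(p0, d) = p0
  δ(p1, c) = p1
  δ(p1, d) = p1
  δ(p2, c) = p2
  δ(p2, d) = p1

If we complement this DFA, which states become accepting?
Complement accept states = All states \ Original accept states
= {p0, p1, p2} \ {p1}
{p0, p2}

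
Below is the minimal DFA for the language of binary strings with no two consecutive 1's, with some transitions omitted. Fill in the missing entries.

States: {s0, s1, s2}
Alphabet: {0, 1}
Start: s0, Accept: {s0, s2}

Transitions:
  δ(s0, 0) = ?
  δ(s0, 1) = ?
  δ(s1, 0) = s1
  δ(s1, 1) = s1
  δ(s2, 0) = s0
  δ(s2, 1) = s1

From the language and accept set, identify what each state tracks — s0: last symbol not 1 (ok); s1: saw 11 (dead); s2: last symbol 1 (ok).
Each missing δ(q, a) is the state matching the new tracked value after reading a.
δ(s0, 0) = s0; δ(s0, 1) = s2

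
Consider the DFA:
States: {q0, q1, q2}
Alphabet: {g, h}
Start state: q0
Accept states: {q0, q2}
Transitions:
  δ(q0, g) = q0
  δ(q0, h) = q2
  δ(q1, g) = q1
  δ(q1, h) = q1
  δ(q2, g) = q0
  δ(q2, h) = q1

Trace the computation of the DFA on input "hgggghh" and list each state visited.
read 'h': q0 → q2
  read 'g': q2 → q0
  read 'g': q0 → q0
  read 'g': q0 → q0
  read 'g': q0 → q0
  read 'h': q0 → q2
  read 'h': q2 → q1
q0 -> q2 -> q0 -> q0 -> q0 -> q0 -> q2 -> q1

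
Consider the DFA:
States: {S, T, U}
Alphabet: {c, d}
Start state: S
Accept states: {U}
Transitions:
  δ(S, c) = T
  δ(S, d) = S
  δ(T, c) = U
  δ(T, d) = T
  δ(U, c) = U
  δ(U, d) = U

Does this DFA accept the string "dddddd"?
Processing string "dddddd":
  S --d--> S
  S --d--> S
  S --d--> S
  S --d--> S
  S --d--> S
  S --d--> S
Final state: S
Accept states: {U}
No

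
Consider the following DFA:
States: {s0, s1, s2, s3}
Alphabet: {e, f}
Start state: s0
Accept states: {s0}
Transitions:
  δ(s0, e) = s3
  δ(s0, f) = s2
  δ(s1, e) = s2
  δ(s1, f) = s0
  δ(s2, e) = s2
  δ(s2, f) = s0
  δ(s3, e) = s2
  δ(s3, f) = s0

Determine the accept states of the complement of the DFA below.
Complement accept states = All states \ Original accept states
= {s0, s1, s2, s3} \ {s0}
{s1, s2, s3}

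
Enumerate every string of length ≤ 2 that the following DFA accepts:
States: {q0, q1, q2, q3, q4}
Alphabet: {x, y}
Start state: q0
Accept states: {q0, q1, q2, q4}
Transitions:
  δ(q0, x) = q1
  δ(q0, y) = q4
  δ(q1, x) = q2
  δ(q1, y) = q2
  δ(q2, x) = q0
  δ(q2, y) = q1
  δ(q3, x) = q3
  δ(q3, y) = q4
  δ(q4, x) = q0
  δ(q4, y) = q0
ε, x, y, xx, xy, yx, yy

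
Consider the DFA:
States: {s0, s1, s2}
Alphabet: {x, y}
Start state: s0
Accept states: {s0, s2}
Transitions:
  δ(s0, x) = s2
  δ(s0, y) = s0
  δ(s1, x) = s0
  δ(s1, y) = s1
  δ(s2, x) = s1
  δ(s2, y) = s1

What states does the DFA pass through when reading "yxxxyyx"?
read 'y': s0 → s0
  read 'x': s0 → s2
  read 'x': s2 → s1
  read 'x': s1 → s0
  read 'y': s0 → s0
  read 'y': s0 → s0
  read 'x': s0 → s2
s0 -> s0 -> s2 -> s1 -> s0 -> s0 -> s0 -> s2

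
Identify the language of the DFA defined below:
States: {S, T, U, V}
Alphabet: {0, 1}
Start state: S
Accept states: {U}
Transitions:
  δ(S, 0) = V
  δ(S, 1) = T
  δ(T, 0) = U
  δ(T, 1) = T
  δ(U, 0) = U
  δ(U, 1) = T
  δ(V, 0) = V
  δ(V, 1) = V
Testing a few strings:
  '0000' → reject
  '01' → reject
  '0101' → reject
  '1011' → reject
State roles: S=no input read; T=started with 1, last symbol 1; U=started with 1, last symbol 0; V=started with 0 (dead)
All binary strings that start with 1 and end with 0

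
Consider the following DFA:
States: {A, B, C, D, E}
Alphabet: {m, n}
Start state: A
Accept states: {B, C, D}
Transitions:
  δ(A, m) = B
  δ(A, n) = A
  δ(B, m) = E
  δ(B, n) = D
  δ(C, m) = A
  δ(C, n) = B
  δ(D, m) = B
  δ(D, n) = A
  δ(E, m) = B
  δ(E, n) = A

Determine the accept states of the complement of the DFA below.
Complement accept states = All states \ Original accept states
= {A, B, C, D, E} \ {B, C, D}
{A, E}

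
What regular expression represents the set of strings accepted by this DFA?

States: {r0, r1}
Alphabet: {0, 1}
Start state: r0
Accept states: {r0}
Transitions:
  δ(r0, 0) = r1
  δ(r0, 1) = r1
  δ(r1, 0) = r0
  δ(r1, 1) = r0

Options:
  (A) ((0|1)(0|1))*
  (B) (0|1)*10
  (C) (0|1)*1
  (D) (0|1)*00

Check each option against the DFA on short strings; one disagreement eliminates an option:
  (A) ((0|1)(0|1))*: agrees with the DFA on every string of length ≤ 6
  (B) (0|1)*10: on ε the DFA stays in r0 and accepts (r0 ∈ Accept), but the regex does not match it → eliminate
  (C) (0|1)*1: on ε the DFA stays in r0 and accepts (r0 ∈ Accept), but the regex does not match it → eliminate
  (D) (0|1)*00: on ε the DFA stays in r0 and accepts (r0 ∈ Accept), but the regex does not match it → eliminate
Only (A) is consistent with the DFA.
(A) ((0|1)(0|1))*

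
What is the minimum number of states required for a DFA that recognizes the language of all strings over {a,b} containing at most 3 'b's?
By Myhill–Nerode, count the distinguishable equivalence classes: 5 classes — having seen 0, 1, …, 3, or >3 copies of 'b'; counts 0 through 3 are accepting and >3 is dead.
5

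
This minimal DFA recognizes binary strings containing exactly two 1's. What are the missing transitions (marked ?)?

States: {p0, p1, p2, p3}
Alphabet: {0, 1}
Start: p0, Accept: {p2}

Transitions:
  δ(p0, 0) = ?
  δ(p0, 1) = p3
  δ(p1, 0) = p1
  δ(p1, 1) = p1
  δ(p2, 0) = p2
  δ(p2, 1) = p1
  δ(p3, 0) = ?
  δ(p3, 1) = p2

From the language and accept set, identify what each state tracks — p0: zero 1's; p1: ≥ three 1's (dead); p2: two 1's; p3: one 1.
Each missing δ(q, a) is the state matching the new tracked value after reading a.
δ(p0, 0) = p0; δ(p3, 0) = p3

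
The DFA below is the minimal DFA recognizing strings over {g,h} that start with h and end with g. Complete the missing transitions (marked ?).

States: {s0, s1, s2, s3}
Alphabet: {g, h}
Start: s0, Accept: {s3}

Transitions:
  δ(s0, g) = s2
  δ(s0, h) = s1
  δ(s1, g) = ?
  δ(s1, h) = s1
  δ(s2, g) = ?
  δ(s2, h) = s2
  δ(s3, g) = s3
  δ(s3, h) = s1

From the language and accept set, identify what each state tracks — s0: no input read; s1: started with h, last symbol h; s2: started with g (dead); s3: started with h, last symbol g.
Each missing δ(q, a) is the state matching the new tracked value after reading a.
δ(s1, g) = s3; δ(s2, g) = s2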